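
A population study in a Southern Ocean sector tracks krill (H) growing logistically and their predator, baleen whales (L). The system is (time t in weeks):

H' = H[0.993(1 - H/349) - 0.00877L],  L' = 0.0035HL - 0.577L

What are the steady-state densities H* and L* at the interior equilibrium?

H* ≈ 165, L* ≈ 59.7

From dL/dt = 0 with L > 0: 0.0035H* = 0.577, so H* = 165.
Substitute into dH/dt = 0: 0.993(1 - 165/349) = 0.00877L*.
The bracket is 0.528, giving L* = 0.524/0.00877 = 59.7.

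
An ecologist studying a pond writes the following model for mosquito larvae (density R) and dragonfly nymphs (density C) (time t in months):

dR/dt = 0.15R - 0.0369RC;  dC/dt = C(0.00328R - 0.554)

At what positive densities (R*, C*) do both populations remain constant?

R* ≈ 169, C* ≈ 4.07

Set dC/dt = 0 with C > 0: 0.00328R - 0.554 = 0, so R* = 0.554/0.00328 = 169.
Set dR/dt = 0 with R > 0: 0.15 - 0.0369C = 0, so C* = 0.15/0.0369 = 4.07.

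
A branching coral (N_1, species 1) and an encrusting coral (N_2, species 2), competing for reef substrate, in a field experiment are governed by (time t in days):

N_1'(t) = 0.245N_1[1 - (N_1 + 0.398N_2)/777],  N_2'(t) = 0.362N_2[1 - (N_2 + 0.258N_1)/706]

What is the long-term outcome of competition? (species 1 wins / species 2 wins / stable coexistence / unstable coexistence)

stable coexistence

Compare the nullcline intercepts: K1/α12 = 777/0.398 = 1950 > K2 = 706; K2/α21 = 706/0.258 = 2740 > K1 = 777.
Since both inequalities hold, each species can invade when rare, so the interior equilibrium is stable.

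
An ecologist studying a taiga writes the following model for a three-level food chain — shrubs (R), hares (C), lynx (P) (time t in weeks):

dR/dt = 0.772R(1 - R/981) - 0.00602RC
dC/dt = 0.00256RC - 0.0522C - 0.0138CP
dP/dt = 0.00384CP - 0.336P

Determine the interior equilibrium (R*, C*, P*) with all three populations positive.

From dP/dt = 0: 0.00384C* = 0.336, so C* = 87.5.
From dR/dt = 0: 0.772(1 - R*/981) = 0.00602·87.5, giving R* = 981·(1 - 0.682) = 312.
From dC/dt = 0: 0.00256·312 - 0.0522 = 0.0138P*, so P* = 0.746/0.0138 = 54.

R* ≈ 312, C* ≈ 87.5, P* ≈ 54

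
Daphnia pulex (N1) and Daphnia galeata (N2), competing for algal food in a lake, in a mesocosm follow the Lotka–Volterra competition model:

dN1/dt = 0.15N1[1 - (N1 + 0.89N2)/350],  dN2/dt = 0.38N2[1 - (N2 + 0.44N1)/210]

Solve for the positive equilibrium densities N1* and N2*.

N1* ≈ 268, N2* ≈ 92

Setting both brackets to zero gives the nullclines N1 + 0.89N2 = 350 and 0.44N1 + N2 = 210.
Substituting N2 = 210 - 0.44N1 into the first: N1(1 - 0.89·0.44) = 350 - 0.89·210.
So N1* = 163/0.608 = 268, and then N2* = 210 - 0.44·268 = 92.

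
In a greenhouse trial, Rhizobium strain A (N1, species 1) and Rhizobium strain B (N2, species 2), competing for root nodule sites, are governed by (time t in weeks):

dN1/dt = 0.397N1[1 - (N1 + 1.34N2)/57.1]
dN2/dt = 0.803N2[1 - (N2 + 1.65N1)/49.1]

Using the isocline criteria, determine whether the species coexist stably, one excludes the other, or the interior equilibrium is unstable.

unstable coexistence (outcome depends on initial conditions)

Compare the nullcline intercepts: K1/α12 = 57.1/1.34 = 42.6 < K2 = 49.1; K2/α21 = 49.1/1.65 = 29.8 < K1 = 57.1.
Since both are reversed, neither can invade when rare; the interior point is a saddle.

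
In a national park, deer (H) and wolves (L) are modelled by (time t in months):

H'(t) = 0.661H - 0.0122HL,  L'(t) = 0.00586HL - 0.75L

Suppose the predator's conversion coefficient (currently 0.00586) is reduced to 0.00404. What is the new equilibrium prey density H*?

At the interior fixed point, setting dL/dt = 0 with L > 0 fixes H* = (predator death rate)/(HL coefficient) — independent of the other coefficients.
With the change, H* = 0.75/0.00404 = 186; it rises from 128.

H* ≈ 186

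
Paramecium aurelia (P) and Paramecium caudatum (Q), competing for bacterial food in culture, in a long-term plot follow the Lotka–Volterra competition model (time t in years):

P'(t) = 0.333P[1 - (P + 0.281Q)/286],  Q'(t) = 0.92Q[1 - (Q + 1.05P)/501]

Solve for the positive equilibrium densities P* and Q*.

P* ≈ 206, Q* ≈ 285

Setting both brackets to zero gives the nullclines P + 0.281Q = 286 and 1.05P + Q = 501.
Substituting Q = 501 - 1.05P into the first: P(1 - 0.281·1.05) = 286 - 0.281·501.
So P* = 145/0.705 = 206, and then Q* = 501 - 1.05·206 = 285.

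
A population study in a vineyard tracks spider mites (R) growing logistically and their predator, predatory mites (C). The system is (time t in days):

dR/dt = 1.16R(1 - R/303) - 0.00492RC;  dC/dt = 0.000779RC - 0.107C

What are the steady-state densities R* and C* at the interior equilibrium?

From dC/dt = 0 with C > 0: 0.000779R* = 0.107, so R* = 137.
Substitute into dR/dt = 0: 1.16(1 - 137/303) = 0.00492C*.
The bracket is 0.547, giving C* = 0.634/0.00492 = 129.

R* ≈ 137, C* ≈ 129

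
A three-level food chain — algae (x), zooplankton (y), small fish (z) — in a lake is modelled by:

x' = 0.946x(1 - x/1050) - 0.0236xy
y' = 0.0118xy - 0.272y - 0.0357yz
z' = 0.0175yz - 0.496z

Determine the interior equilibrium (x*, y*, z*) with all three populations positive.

x* ≈ 308, y* ≈ 28.3, z* ≈ 94

From dz/dt = 0: 0.0175y* = 0.496, so y* = 28.3.
From dx/dt = 0: 0.946(1 - x*/1050) = 0.0236·28.3, giving x* = 1050·(1 - 0.707) = 308.
From dy/dt = 0: 0.0118·308 - 0.272 = 0.0357z*, so z* = 3.36/0.0357 = 94.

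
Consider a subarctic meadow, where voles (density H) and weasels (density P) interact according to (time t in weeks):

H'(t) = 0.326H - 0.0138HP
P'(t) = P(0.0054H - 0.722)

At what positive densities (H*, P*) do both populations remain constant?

H* ≈ 134, P* ≈ 23.6

Set dP/dt = 0 with P > 0: 0.0054H - 0.722 = 0, so H* = 0.722/0.0054 = 134.
Set dH/dt = 0 with H > 0: 0.326 - 0.0138P = 0, so P* = 0.326/0.0138 = 23.6.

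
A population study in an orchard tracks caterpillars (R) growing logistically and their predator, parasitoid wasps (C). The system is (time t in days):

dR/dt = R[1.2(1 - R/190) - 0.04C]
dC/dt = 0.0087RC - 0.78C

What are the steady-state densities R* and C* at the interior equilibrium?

R* ≈ 89.7, C* ≈ 15.8

From dC/dt = 0 with C > 0: 0.0087R* = 0.78, so R* = 89.7.
Substitute into dR/dt = 0: 1.2(1 - 89.7/190) = 0.04C*.
The bracket is 0.528, giving C* = 0.634/0.04 = 15.8.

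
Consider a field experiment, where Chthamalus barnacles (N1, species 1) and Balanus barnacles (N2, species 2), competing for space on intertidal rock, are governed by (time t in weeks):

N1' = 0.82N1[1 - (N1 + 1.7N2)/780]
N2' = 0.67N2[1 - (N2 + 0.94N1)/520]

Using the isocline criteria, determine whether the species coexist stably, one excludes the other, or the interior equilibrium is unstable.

unstable coexistence (outcome depends on initial conditions)

Compare the nullcline intercepts: K1/α12 = 780/1.7 = 459 < K2 = 520; K2/α21 = 520/0.94 = 553 < K1 = 780.
Since both are reversed, neither can invade when rare; the interior point is a saddle.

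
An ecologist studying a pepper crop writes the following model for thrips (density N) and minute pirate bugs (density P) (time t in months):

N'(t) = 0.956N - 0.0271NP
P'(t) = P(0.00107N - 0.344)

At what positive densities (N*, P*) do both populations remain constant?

N* ≈ 321, P* ≈ 35.3

Set dP/dt = 0 with P > 0: 0.00107N - 0.344 = 0, so N* = 0.344/0.00107 = 321.
Set dN/dt = 0 with N > 0: 0.956 - 0.0271P = 0, so P* = 0.956/0.0271 = 35.3.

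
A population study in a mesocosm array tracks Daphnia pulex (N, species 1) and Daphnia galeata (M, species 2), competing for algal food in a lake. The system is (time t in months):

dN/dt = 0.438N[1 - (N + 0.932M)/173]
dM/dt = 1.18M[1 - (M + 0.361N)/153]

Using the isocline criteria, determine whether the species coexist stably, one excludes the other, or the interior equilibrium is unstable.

Compare the nullcline intercepts: K1/α12 = 173/0.932 = 186 > K2 = 153; K2/α21 = 153/0.361 = 424 > K1 = 173.
Since both inequalities hold, each species can invade when rare, so the interior equilibrium is stable.

stable coexistence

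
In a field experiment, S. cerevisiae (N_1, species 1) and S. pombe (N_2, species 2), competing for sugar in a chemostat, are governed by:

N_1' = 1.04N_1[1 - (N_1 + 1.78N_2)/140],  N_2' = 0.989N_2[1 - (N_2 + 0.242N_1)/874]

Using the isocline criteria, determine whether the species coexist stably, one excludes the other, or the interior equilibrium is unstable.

species 2 excludes species 1

Compare the nullcline intercepts: K1/α12 = 140/1.78 = 78.7 < K2 = 874; K2/α21 = 874/0.242 = 3610 > K1 = 140.
Since the inequalities point opposite ways, species 2 can invade but species 1 cannot.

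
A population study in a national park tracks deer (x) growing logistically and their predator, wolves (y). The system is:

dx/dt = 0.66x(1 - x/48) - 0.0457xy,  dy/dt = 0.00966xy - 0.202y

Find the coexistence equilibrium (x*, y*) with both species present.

From dy/dt = 0 with y > 0: 0.00966x* = 0.202, so x* = 20.9.
Substitute into dx/dt = 0: 0.66(1 - 20.9/48) = 0.0457y*.
The bracket is 0.564, giving y* = 0.372/0.0457 = 8.15.

x* ≈ 20.9, y* ≈ 8.15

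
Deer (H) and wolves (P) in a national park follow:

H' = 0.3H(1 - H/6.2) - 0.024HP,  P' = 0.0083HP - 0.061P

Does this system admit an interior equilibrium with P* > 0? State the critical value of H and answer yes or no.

Threshold H = 7.35; K < 7.35, so no, the predator goes extinct.

The predator equation gives dP/dt > 0 only when H > 0.061/0.0083 = 7.35.
Without the predator, H → K = 6.2. Since 6.2 < 7.35, the predator cannot invade.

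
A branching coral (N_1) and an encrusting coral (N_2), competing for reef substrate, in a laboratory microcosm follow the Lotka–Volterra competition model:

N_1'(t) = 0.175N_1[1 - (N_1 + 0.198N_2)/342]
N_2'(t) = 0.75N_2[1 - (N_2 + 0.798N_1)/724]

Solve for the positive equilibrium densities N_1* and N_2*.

Setting both brackets to zero gives the nullclines N_1 + 0.198N_2 = 342 and 0.798N_1 + N_2 = 724.
Substituting N_2 = 724 - 0.798N_1 into the first: N_1(1 - 0.198·0.798) = 342 - 0.198·724.
So N_1* = 199/0.842 = 236, and then N_2* = 724 - 0.798·236 = 536.

N_1* ≈ 236, N_2* ≈ 536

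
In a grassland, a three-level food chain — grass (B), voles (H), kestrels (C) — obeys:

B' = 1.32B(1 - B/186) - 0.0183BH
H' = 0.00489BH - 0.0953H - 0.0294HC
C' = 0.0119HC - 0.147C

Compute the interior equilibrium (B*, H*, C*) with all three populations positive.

From dC/dt = 0: 0.0119H* = 0.147, so H* = 12.4.
From dB/dt = 0: 1.32(1 - B*/186) = 0.0183·12.4, giving B* = 186·(1 - 0.171) = 154.
From dH/dt = 0: 0.00489·154 - 0.0953 = 0.0294C*, so C* = 0.658/0.0294 = 22.4.

B* ≈ 154, H* ≈ 12.4, C* ≈ 22.4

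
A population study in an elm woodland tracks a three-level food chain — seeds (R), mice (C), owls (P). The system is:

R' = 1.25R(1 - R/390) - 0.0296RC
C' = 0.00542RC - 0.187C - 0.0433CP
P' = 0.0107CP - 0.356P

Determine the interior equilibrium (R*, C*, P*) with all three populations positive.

From dP/dt = 0: 0.0107C* = 0.356, so C* = 33.3.
From dR/dt = 0: 1.25(1 - R*/390) = 0.0296·33.3, giving R* = 390·(1 - 0.788) = 82.7.
From dC/dt = 0: 0.00542·82.7 - 0.187 = 0.0433P*, so P* = 0.261/0.0433 = 6.04.

R* ≈ 82.7, C* ≈ 33.3, P* ≈ 6.04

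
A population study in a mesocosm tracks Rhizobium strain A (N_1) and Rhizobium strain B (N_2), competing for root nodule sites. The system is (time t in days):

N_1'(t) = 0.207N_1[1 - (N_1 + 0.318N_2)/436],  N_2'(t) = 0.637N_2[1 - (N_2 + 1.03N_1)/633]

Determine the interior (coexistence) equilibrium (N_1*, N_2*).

Setting both brackets to zero gives the nullclines N_1 + 0.318N_2 = 436 and 1.03N_1 + N_2 = 633.
Substituting N_2 = 633 - 1.03N_1 into the first: N_1(1 - 0.318·1.03) = 436 - 0.318·633.
So N_1* = 235/0.672 = 349, and then N_2* = 633 - 1.03·349 = 274.

N_1* ≈ 349, N_2* ≈ 274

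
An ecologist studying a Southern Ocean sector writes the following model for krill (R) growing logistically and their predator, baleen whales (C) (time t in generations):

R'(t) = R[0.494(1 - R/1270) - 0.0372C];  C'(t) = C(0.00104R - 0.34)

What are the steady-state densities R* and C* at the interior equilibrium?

From dC/dt = 0 with C > 0: 0.00104R* = 0.34, so R* = 327.
Substitute into dR/dt = 0: 0.494(1 - 327/1270) = 0.0372C*.
The bracket is 0.743, giving C* = 0.367/0.0372 = 9.86.

R* ≈ 327, C* ≈ 9.86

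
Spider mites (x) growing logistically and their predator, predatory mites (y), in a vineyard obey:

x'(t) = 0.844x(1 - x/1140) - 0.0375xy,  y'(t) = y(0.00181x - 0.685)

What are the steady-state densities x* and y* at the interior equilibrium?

x* ≈ 378, y* ≈ 15

From dy/dt = 0 with y > 0: 0.00181x* = 0.685, so x* = 378.
Substitute into dx/dt = 0: 0.844(1 - 378/1140) = 0.0375y*.
The bracket is 0.668, giving y* = 0.564/0.0375 = 15.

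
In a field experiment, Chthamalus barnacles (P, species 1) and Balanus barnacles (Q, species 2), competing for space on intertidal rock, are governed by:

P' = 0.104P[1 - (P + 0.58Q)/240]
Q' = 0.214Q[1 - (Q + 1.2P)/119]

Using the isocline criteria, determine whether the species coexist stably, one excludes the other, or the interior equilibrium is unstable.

species 1 excludes species 2

Compare the nullcline intercepts: K1/α12 = 240/0.58 = 414 > K2 = 119; K2/α21 = 119/1.2 = 99.2 < K1 = 240.
Since the inequalities point opposite ways, species 1 can invade but species 2 cannot.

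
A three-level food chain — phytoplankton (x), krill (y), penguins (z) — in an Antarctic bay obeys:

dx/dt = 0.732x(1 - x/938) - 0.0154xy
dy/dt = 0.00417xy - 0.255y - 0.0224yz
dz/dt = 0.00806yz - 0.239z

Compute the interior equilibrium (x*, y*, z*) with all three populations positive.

x* ≈ 353, y* ≈ 29.7, z* ≈ 54.3

From dz/dt = 0: 0.00806y* = 0.239, so y* = 29.7.
From dx/dt = 0: 0.732(1 - x*/938) = 0.0154·29.7, giving x* = 938·(1 - 0.624) = 353.
From dy/dt = 0: 0.00417·353 - 0.255 = 0.0224z*, so z* = 1.22/0.0224 = 54.3.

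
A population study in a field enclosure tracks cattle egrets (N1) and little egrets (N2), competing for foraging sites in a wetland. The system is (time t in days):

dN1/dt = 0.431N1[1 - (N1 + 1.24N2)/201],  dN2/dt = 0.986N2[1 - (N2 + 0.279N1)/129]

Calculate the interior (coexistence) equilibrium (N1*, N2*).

N1* ≈ 62.7, N2* ≈ 111

Setting both brackets to zero gives the nullclines N1 + 1.24N2 = 201 and 0.279N1 + N2 = 129.
Substituting N2 = 129 - 0.279N1 into the first: N1(1 - 1.24·0.279) = 201 - 1.24·129.
So N1* = 41/0.654 = 62.7, and then N2* = 129 - 0.279·62.7 = 111.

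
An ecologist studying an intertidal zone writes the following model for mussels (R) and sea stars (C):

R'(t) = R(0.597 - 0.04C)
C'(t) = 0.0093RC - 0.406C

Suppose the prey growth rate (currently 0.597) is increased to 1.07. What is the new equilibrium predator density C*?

At the interior fixed point, setting dR/dt = 0 with R > 0 fixes C* = (prey growth rate)/(RC coefficient) — independent of the other coefficients.
With the change, C* = 1.07/0.04 = 26.8; it rises from 14.9.

C* ≈ 26.8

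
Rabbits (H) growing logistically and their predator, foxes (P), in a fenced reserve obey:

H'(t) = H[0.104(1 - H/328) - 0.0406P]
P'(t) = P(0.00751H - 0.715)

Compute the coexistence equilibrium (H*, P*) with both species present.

From dP/dt = 0 with P > 0: 0.00751H* = 0.715, so H* = 95.2.
Substitute into dH/dt = 0: 0.104(1 - 95.2/328) = 0.0406P*.
The bracket is 0.71, giving P* = 0.0738/0.0406 = 1.82.

H* ≈ 95.2, P* ≈ 1.82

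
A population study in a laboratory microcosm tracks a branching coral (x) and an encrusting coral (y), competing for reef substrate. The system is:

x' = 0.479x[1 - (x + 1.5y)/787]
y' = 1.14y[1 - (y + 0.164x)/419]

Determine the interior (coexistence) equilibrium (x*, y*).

Setting both brackets to zero gives the nullclines x + 1.5y = 787 and 0.164x + y = 419.
Substituting y = 419 - 0.164x into the first: x(1 - 1.5·0.164) = 787 - 1.5·419.
So x* = 158/0.754 = 210, and then y* = 419 - 0.164·210 = 385.

x* ≈ 210, y* ≈ 385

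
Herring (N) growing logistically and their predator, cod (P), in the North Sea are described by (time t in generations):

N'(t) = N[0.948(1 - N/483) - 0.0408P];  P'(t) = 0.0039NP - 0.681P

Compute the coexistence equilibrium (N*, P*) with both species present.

From dP/dt = 0 with P > 0: 0.0039N* = 0.681, so N* = 175.
Substitute into dN/dt = 0: 0.948(1 - 175/483) = 0.0408P*.
The bracket is 0.638, giving P* = 0.605/0.0408 = 14.8.

N* ≈ 175, P* ≈ 14.8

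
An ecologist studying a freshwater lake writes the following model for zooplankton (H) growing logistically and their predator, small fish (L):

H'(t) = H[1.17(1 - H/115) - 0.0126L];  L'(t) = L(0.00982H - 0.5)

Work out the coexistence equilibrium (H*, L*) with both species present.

H* ≈ 50.9, L* ≈ 51.7

From dL/dt = 0 with L > 0: 0.00982H* = 0.5, so H* = 50.9.
Substitute into dH/dt = 0: 1.17(1 - 50.9/115) = 0.0126L*.
The bracket is 0.557, giving L* = 0.652/0.0126 = 51.7.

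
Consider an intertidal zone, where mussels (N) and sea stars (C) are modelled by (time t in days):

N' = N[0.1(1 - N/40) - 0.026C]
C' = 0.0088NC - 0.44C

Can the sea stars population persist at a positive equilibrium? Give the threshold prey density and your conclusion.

Threshold N = 50; K < 50, so no, the predator goes extinct.

The predator equation gives dC/dt > 0 only when N > 0.44/0.0088 = 50.
Without the predator, N → K = 40. Since 40 < 50, the predator cannot invade.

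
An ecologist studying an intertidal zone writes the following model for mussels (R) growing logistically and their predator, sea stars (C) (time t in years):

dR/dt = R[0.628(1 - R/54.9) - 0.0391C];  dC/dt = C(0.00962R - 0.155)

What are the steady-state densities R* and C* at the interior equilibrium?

From dC/dt = 0 with C > 0: 0.00962R* = 0.155, so R* = 16.1.
Substitute into dR/dt = 0: 0.628(1 - 16.1/54.9) = 0.0391C*.
The bracket is 0.707, giving C* = 0.444/0.0391 = 11.3.

R* ≈ 16.1, C* ≈ 11.3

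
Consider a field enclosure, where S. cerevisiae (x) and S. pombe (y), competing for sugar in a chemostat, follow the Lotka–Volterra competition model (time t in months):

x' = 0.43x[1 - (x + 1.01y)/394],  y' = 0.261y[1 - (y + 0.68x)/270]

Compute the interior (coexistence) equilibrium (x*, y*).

x* ≈ 387, y* ≈ 6.64

Setting both brackets to zero gives the nullclines x + 1.01y = 394 and 0.68x + y = 270.
Substituting y = 270 - 0.68x into the first: x(1 - 1.01·0.68) = 394 - 1.01·270.
So x* = 121/0.313 = 387, and then y* = 270 - 0.68·387 = 6.64.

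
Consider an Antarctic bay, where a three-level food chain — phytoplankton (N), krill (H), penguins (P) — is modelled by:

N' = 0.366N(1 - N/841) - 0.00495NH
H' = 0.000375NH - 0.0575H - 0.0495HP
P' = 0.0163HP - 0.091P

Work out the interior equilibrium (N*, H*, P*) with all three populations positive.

N* ≈ 777, H* ≈ 5.58, P* ≈ 4.73

From dP/dt = 0: 0.0163H* = 0.091, so H* = 5.58.
From dN/dt = 0: 0.366(1 - N*/841) = 0.00495·5.58, giving N* = 841·(1 - 0.0755) = 777.
From dH/dt = 0: 0.000375·777 - 0.0575 = 0.0495P*, so P* = 0.234/0.0495 = 4.73.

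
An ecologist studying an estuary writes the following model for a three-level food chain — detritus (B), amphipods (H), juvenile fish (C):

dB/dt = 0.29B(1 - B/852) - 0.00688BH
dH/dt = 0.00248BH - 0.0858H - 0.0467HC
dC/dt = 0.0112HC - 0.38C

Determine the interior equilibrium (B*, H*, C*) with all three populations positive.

B* ≈ 166, H* ≈ 33.9, C* ≈ 6.99

From dC/dt = 0: 0.0112H* = 0.38, so H* = 33.9.
From dB/dt = 0: 0.29(1 - B*/852) = 0.00688·33.9, giving B* = 852·(1 - 0.805) = 166.
From dH/dt = 0: 0.00248·166 - 0.0858 = 0.0467C*, so C* = 0.326/0.0467 = 6.99.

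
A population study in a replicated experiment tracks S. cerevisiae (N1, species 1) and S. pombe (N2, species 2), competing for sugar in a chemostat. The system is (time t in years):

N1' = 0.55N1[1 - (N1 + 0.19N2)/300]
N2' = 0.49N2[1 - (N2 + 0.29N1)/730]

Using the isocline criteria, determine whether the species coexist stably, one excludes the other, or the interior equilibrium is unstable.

Compare the nullcline intercepts: K1/α12 = 300/0.19 = 1580 > K2 = 730; K2/α21 = 730/0.29 = 2520 > K1 = 300.
Since both inequalities hold, each species can invade when rare, so the interior equilibrium is stable.

stable coexistence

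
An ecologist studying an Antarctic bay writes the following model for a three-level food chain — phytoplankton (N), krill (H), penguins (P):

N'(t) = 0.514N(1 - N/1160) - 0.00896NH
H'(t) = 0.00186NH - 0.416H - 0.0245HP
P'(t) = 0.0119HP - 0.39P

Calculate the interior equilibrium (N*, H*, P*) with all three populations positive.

From dP/dt = 0: 0.0119H* = 0.39, so H* = 32.8.
From dN/dt = 0: 0.514(1 - N*/1160) = 0.00896·32.8, giving N* = 1160·(1 - 0.571) = 497.
From dH/dt = 0: 0.00186·497 - 0.416 = 0.0245P*, so P* = 0.509/0.0245 = 20.8.

N* ≈ 497, H* ≈ 32.8, P* ≈ 20.8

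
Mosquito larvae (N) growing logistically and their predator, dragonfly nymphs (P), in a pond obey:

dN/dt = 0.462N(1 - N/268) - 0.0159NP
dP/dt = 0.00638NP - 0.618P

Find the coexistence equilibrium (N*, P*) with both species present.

N* ≈ 96.9, P* ≈ 18.6

From dP/dt = 0 with P > 0: 0.00638N* = 0.618, so N* = 96.9.
Substitute into dN/dt = 0: 0.462(1 - 96.9/268) = 0.0159P*.
The bracket is 0.639, giving P* = 0.295/0.0159 = 18.6.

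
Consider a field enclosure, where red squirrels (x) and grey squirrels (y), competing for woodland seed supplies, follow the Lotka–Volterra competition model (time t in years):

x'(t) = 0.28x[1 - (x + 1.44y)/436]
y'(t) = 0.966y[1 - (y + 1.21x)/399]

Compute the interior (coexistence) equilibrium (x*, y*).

x* ≈ 187, y* ≈ 173

Setting both brackets to zero gives the nullclines x + 1.44y = 436 and 1.21x + y = 399.
Substituting y = 399 - 1.21x into the first: x(1 - 1.44·1.21) = 436 - 1.44·399.
So x* = -139/-0.742 = 187, and then y* = 399 - 1.21·187 = 173.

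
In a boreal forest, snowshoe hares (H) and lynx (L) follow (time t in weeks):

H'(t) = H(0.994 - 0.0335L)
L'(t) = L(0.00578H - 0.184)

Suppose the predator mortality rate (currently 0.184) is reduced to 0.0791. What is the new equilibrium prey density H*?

At the interior fixed point, setting dL/dt = 0 with L > 0 fixes H* = (predator death rate)/(HL coefficient) — independent of the other coefficients.
With the change, H* = 0.0791/0.00578 = 13.7; it falls from 31.8.

H* ≈ 13.7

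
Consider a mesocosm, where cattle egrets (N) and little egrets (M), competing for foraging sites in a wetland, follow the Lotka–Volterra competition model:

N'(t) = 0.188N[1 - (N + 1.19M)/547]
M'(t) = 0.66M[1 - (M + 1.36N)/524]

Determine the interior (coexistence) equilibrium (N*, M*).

Setting both brackets to zero gives the nullclines N + 1.19M = 547 and 1.36N + M = 524.
Substituting M = 524 - 1.36N into the first: N(1 - 1.19·1.36) = 547 - 1.19·524.
So N* = -76.6/-0.618 = 124, and then M* = 524 - 1.36·124 = 356.

N* ≈ 124, M* ≈ 356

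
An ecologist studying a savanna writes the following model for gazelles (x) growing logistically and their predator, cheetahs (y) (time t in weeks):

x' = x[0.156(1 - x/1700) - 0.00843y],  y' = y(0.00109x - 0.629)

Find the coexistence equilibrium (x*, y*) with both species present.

x* ≈ 577, y* ≈ 12.2

From dy/dt = 0 with y > 0: 0.00109x* = 0.629, so x* = 577.
Substitute into dx/dt = 0: 0.156(1 - 577/1700) = 0.00843y*.
The bracket is 0.661, giving y* = 0.103/0.00843 = 12.2.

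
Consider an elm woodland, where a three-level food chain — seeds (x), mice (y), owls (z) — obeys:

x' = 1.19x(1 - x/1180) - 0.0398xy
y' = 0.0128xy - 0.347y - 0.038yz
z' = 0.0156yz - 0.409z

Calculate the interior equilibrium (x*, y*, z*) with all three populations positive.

From dz/dt = 0: 0.0156y* = 0.409, so y* = 26.2.
From dx/dt = 0: 1.19(1 - x*/1180) = 0.0398·26.2, giving x* = 1180·(1 - 0.877) = 145.
From dy/dt = 0: 0.0128·145 - 0.347 = 0.038z*, so z* = 1.51/0.038 = 39.8.

x* ≈ 145, y* ≈ 26.2, z* ≈ 39.8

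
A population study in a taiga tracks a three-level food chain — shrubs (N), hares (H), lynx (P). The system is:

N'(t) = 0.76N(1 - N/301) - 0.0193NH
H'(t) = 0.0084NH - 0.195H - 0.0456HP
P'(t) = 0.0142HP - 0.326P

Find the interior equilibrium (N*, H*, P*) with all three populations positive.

From dP/dt = 0: 0.0142H* = 0.326, so H* = 23.
From dN/dt = 0: 0.76(1 - N*/301) = 0.0193·23, giving N* = 301·(1 - 0.583) = 126.
From dH/dt = 0: 0.0084·126 - 0.195 = 0.0456P*, so P* = 0.859/0.0456 = 18.8.

N* ≈ 126, H* ≈ 23, P* ≈ 18.8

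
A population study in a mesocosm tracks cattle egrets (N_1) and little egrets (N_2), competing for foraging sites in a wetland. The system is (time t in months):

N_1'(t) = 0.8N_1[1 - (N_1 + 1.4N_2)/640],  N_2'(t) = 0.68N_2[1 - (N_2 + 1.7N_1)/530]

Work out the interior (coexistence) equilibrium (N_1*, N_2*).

N_1* ≈ 73.9, N_2* ≈ 404

Setting both brackets to zero gives the nullclines N_1 + 1.4N_2 = 640 and 1.7N_1 + N_2 = 530.
Substituting N_2 = 530 - 1.7N_1 into the first: N_1(1 - 1.4·1.7) = 640 - 1.4·530.
So N_1* = -102/-1.38 = 73.9, and then N_2* = 530 - 1.7·73.9 = 404.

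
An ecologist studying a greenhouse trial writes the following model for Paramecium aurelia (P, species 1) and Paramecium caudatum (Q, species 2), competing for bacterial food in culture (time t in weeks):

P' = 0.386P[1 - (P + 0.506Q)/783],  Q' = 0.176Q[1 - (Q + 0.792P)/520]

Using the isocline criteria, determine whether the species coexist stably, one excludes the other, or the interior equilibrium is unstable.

species 1 excludes species 2

Compare the nullcline intercepts: K1/α12 = 783/0.506 = 1550 > K2 = 520; K2/α21 = 520/0.792 = 657 < K1 = 783.
Since the inequalities point opposite ways, species 1 can invade but species 2 cannot.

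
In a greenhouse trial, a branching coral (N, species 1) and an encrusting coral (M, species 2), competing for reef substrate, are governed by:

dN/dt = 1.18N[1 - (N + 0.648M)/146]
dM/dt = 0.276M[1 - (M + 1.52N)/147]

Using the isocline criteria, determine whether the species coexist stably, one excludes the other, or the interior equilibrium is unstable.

Compare the nullcline intercepts: K1/α12 = 146/0.648 = 225 > K2 = 147; K2/α21 = 147/1.52 = 96.7 < K1 = 146.
Since the inequalities point opposite ways, species 1 can invade but species 2 cannot.

species 1 excludes species 2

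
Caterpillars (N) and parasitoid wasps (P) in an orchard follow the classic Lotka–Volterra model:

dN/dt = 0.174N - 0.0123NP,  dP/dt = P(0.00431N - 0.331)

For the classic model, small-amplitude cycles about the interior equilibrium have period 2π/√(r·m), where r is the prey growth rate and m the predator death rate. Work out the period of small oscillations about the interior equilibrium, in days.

T ≈ 26.2 days

Here r = 0.174 and m = 0.331, so r·m = 0.0576.
ω = √0.0576 = 0.24 per day, hence T = 2π/ω ≈ 26.2 days.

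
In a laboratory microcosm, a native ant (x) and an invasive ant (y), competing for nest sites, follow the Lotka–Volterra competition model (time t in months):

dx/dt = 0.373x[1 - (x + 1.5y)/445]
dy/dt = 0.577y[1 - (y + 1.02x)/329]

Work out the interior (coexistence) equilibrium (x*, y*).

x* ≈ 91.5, y* ≈ 236

Setting both brackets to zero gives the nullclines x + 1.5y = 445 and 1.02x + y = 329.
Substituting y = 329 - 1.02x into the first: x(1 - 1.5·1.02) = 445 - 1.5·329.
So x* = -48.5/-0.53 = 91.5, and then y* = 329 - 1.02·91.5 = 236.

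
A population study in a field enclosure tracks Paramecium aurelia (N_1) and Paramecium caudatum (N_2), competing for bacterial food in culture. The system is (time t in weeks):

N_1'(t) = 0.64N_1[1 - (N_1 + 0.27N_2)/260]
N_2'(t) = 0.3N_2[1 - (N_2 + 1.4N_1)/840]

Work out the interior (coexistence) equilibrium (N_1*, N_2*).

Setting both brackets to zero gives the nullclines N_1 + 0.27N_2 = 260 and 1.4N_1 + N_2 = 840.
Substituting N_2 = 840 - 1.4N_1 into the first: N_1(1 - 0.27·1.4) = 260 - 0.27·840.
So N_1* = 33.2/0.622 = 53.4, and then N_2* = 840 - 1.4·53.4 = 765.

N_1* ≈ 53.4, N_2* ≈ 765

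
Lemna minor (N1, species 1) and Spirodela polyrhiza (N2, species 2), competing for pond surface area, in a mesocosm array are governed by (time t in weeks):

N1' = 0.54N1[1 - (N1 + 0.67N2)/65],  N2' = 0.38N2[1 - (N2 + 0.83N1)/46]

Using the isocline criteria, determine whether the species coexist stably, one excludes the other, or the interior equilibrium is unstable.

Compare the nullcline intercepts: K1/α12 = 65/0.67 = 97 > K2 = 46; K2/α21 = 46/0.83 = 55.4 < K1 = 65.
Since the inequalities point opposite ways, species 1 can invade but species 2 cannot.

species 1 excludes species 2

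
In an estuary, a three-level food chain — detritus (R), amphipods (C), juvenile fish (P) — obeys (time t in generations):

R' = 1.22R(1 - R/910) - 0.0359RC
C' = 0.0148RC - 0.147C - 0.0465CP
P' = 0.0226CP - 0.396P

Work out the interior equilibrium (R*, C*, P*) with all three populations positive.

From dP/dt = 0: 0.0226C* = 0.396, so C* = 17.5.
From dR/dt = 0: 1.22(1 - R*/910) = 0.0359·17.5, giving R* = 910·(1 - 0.516) = 441.
From dC/dt = 0: 0.0148·441 - 0.147 = 0.0465P*, so P* = 6.38/0.0465 = 137.

R* ≈ 441, C* ≈ 17.5, P* ≈ 137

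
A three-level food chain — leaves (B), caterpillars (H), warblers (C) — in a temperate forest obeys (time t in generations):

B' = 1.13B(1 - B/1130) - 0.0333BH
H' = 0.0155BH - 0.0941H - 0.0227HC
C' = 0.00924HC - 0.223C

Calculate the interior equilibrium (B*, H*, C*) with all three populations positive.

From dC/dt = 0: 0.00924H* = 0.223, so H* = 24.1.
From dB/dt = 0: 1.13(1 - B*/1130) = 0.0333·24.1, giving B* = 1130·(1 - 0.711) = 326.
From dH/dt = 0: 0.0155·326 - 0.0941 = 0.0227C*, so C* = 4.96/0.0227 = 219.

B* ≈ 326, H* ≈ 24.1, C* ≈ 219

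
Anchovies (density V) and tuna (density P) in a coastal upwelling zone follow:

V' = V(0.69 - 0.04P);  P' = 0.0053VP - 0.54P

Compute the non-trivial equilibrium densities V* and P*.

Set dP/dt = 0 with P > 0: 0.0053V - 0.54 = 0, so V* = 0.54/0.0053 = 102.
Set dV/dt = 0 with V > 0: 0.69 - 0.04P = 0, so P* = 0.69/0.04 = 17.2.

V* ≈ 102, P* ≈ 17.2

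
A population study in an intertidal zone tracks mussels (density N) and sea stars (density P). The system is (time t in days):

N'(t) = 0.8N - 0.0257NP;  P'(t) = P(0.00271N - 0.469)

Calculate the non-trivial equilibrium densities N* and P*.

Set dP/dt = 0 with P > 0: 0.00271N - 0.469 = 0, so N* = 0.469/0.00271 = 173.
Set dN/dt = 0 with N > 0: 0.8 - 0.0257P = 0, so P* = 0.8/0.0257 = 31.1.

N* ≈ 173, P* ≈ 31.1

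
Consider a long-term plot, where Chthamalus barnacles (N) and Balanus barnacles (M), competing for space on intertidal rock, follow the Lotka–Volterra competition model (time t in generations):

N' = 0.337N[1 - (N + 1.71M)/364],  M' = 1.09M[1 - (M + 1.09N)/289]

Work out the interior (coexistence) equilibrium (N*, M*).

N* ≈ 151, M* ≈ 125

Setting both brackets to zero gives the nullclines N + 1.71M = 364 and 1.09N + M = 289.
Substituting M = 289 - 1.09N into the first: N(1 - 1.71·1.09) = 364 - 1.71·289.
So N* = -130/-0.864 = 151, and then M* = 289 - 1.09·151 = 125.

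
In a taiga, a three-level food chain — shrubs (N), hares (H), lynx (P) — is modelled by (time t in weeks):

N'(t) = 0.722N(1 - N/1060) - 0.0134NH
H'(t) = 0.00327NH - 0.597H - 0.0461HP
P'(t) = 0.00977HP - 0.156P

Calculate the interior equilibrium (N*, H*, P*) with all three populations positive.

N* ≈ 746, H* ≈ 16, P* ≈ 40

From dP/dt = 0: 0.00977H* = 0.156, so H* = 16.
From dN/dt = 0: 0.722(1 - N*/1060) = 0.0134·16, giving N* = 1060·(1 - 0.296) = 746.
From dH/dt = 0: 0.00327·746 - 0.597 = 0.0461P*, so P* = 1.84/0.0461 = 40.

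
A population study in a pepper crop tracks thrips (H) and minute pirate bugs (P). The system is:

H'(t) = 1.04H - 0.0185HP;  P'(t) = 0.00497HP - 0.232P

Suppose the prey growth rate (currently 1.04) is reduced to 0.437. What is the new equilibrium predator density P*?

At the interior fixed point, setting dH/dt = 0 with H > 0 fixes P* = (prey growth rate)/(HP coefficient) — independent of the other coefficients.
With the change, P* = 0.437/0.0185 = 23.6; it falls from 56.2.

P* ≈ 23.6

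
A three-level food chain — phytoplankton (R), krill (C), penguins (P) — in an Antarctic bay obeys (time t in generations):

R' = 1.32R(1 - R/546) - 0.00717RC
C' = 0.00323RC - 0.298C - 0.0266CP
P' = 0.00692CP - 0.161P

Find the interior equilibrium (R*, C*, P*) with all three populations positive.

R* ≈ 477, C* ≈ 23.3, P* ≈ 46.7

From dP/dt = 0: 0.00692C* = 0.161, so C* = 23.3.
From dR/dt = 0: 1.32(1 - R*/546) = 0.00717·23.3, giving R* = 546·(1 - 0.126) = 477.
From dC/dt = 0: 0.00323·477 - 0.298 = 0.0266P*, so P* = 1.24/0.0266 = 46.7.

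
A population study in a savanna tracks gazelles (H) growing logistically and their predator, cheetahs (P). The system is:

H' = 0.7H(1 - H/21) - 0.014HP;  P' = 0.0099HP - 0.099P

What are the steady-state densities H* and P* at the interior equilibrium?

H* ≈ 10, P* ≈ 26.2

From dP/dt = 0 with P > 0: 0.0099H* = 0.099, so H* = 10.
Substitute into dH/dt = 0: 0.7(1 - 10/21) = 0.014P*.
The bracket is 0.524, giving P* = 0.367/0.014 = 26.2.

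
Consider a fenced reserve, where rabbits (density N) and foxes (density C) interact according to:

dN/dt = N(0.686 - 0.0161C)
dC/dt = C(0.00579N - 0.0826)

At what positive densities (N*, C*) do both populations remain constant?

Set dC/dt = 0 with C > 0: 0.00579N - 0.0826 = 0, so N* = 0.0826/0.00579 = 14.3.
Set dN/dt = 0 with N > 0: 0.686 - 0.0161C = 0, so C* = 0.686/0.0161 = 42.6.

N* ≈ 14.3, C* ≈ 42.6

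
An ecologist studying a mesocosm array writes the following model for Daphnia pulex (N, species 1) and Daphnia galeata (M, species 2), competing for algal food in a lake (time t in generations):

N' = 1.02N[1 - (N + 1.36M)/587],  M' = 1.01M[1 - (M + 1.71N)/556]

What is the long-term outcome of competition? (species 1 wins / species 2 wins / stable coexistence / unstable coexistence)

unstable coexistence (outcome depends on initial conditions)

Compare the nullcline intercepts: K1/α12 = 587/1.36 = 432 < K2 = 556; K2/α21 = 556/1.71 = 325 < K1 = 587.
Since both are reversed, neither can invade when rare; the interior point is a saddle.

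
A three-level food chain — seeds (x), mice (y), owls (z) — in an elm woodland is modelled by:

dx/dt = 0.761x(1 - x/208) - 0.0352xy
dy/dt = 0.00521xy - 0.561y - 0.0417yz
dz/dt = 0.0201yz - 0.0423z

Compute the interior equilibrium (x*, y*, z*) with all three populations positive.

From dz/dt = 0: 0.0201y* = 0.0423, so y* = 2.1.
From dx/dt = 0: 0.761(1 - x*/208) = 0.0352·2.1, giving x* = 208·(1 - 0.0973) = 188.
From dy/dt = 0: 0.00521·188 - 0.561 = 0.0417z*, so z* = 0.417/0.0417 = 10.

x* ≈ 188, y* ≈ 2.1, z* ≈ 10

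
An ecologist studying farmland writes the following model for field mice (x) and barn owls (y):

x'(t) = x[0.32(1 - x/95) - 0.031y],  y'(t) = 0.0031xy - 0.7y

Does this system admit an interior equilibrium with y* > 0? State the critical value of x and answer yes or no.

Threshold x = 226; K < 226, so no, the predator goes extinct.

The predator equation gives dy/dt > 0 only when x > 0.7/0.0031 = 226.
Without the predator, x → K = 95. Since 95 < 226, the predator cannot invade.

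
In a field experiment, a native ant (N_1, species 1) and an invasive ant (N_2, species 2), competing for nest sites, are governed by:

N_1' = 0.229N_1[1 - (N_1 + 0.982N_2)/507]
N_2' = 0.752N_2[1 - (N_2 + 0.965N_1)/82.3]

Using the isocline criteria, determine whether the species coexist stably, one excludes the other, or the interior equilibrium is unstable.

Compare the nullcline intercepts: K1/α12 = 507/0.982 = 516 > K2 = 82.3; K2/α21 = 82.3/0.965 = 85.3 < K1 = 507.
Since the inequalities point opposite ways, species 1 can invade but species 2 cannot.

species 1 excludes species 2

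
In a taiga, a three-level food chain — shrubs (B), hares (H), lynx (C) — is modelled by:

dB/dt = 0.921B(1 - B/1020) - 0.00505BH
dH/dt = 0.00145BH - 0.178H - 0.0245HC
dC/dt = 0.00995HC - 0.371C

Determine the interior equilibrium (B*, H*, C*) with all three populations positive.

From dC/dt = 0: 0.00995H* = 0.371, so H* = 37.3.
From dB/dt = 0: 0.921(1 - B*/1020) = 0.00505·37.3, giving B* = 1020·(1 - 0.204) = 811.
From dH/dt = 0: 0.00145·811 - 0.178 = 0.0245C*, so C* = 0.999/0.0245 = 40.8.

B* ≈ 811, H* ≈ 37.3, C* ≈ 40.8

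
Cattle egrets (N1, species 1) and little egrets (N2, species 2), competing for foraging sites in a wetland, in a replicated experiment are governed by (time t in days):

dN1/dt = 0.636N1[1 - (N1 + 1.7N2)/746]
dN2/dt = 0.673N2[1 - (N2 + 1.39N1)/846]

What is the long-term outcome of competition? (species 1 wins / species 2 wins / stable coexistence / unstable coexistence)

unstable coexistence (outcome depends on initial conditions)

Compare the nullcline intercepts: K1/α12 = 746/1.7 = 439 < K2 = 846; K2/α21 = 846/1.39 = 609 < K1 = 746.
Since both are reversed, neither can invade when rare; the interior point is a saddle.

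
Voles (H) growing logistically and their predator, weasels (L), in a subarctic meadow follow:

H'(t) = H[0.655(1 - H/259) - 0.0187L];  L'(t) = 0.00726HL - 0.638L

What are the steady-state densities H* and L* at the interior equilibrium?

H* ≈ 87.9, L* ≈ 23.1

From dL/dt = 0 with L > 0: 0.00726H* = 0.638, so H* = 87.9.
Substitute into dH/dt = 0: 0.655(1 - 87.9/259) = 0.0187L*.
The bracket is 0.661, giving L* = 0.433/0.0187 = 23.1.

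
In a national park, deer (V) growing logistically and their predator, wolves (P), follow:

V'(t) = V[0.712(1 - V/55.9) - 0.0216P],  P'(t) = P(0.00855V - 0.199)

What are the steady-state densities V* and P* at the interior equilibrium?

V* ≈ 23.3, P* ≈ 19.2

From dP/dt = 0 with P > 0: 0.00855V* = 0.199, so V* = 23.3.
Substitute into dV/dt = 0: 0.712(1 - 23.3/55.9) = 0.0216P*.
The bracket is 0.584, giving P* = 0.416/0.0216 = 19.2.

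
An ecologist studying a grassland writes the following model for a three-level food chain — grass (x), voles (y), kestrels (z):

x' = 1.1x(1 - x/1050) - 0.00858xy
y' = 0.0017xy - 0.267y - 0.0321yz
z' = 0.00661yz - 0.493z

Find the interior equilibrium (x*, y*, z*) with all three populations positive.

x* ≈ 439, y* ≈ 74.6, z* ≈ 14.9

From dz/dt = 0: 0.00661y* = 0.493, so y* = 74.6.
From dx/dt = 0: 1.1(1 - x*/1050) = 0.00858·74.6, giving x* = 1050·(1 - 0.582) = 439.
From dy/dt = 0: 0.0017·439 - 0.267 = 0.0321z*, so z* = 0.48/0.0321 = 14.9.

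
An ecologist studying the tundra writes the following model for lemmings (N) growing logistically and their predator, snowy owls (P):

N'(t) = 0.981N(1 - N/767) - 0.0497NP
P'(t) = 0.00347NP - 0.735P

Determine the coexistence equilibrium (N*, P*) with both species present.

From dP/dt = 0 with P > 0: 0.00347N* = 0.735, so N* = 212.
Substitute into dN/dt = 0: 0.981(1 - 212/767) = 0.0497P*.
The bracket is 0.724, giving P* = 0.71/0.0497 = 14.3.

N* ≈ 212, P* ≈ 14.3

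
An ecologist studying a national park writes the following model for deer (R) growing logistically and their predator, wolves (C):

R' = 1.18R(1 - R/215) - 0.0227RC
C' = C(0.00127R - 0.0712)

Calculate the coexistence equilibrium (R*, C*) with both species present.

R* ≈ 56.1, C* ≈ 38.4

From dC/dt = 0 with C > 0: 0.00127R* = 0.0712, so R* = 56.1.
Substitute into dR/dt = 0: 1.18(1 - 56.1/215) = 0.0227C*.
The bracket is 0.739, giving C* = 0.872/0.0227 = 38.4.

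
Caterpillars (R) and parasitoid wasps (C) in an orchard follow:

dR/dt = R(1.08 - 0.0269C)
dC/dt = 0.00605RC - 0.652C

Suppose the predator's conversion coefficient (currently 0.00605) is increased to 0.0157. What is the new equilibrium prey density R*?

At the interior fixed point, setting dC/dt = 0 with C > 0 fixes R* = (predator death rate)/(RC coefficient) — independent of the other coefficients.
With the change, R* = 0.652/0.0157 = 41.5; it falls from 108.

R* ≈ 41.5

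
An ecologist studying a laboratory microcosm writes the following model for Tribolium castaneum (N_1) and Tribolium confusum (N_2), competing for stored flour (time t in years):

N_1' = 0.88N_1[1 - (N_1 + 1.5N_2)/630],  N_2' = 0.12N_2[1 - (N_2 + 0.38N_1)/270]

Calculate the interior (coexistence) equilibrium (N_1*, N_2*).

N_1* ≈ 523, N_2* ≈ 71.2

Setting both brackets to zero gives the nullclines N_1 + 1.5N_2 = 630 and 0.38N_1 + N_2 = 270.
Substituting N_2 = 270 - 0.38N_1 into the first: N_1(1 - 1.5·0.38) = 630 - 1.5·270.
So N_1* = 225/0.43 = 523, and then N_2* = 270 - 0.38·523 = 71.2.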